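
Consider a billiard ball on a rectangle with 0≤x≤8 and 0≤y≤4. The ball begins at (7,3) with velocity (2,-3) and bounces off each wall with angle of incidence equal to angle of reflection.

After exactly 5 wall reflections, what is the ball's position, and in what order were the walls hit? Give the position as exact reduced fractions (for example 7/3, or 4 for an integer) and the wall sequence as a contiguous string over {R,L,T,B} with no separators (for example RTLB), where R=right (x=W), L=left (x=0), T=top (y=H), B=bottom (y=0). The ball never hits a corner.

1. t=1/2 → R at (8,3/2); v=(-2,-3)
2. t=1/2 → B at (7,0); v=(-2,3)
3. t=4/3 → T at (13/3,4); v=(-2,-3)
4. t=4/3 → B at (5/3,0); v=(-2,3)
5. t=5/6 → L at (0,5/2); v=(2,3)

Final position: (0,5/2)
Wall sequence: RBTBL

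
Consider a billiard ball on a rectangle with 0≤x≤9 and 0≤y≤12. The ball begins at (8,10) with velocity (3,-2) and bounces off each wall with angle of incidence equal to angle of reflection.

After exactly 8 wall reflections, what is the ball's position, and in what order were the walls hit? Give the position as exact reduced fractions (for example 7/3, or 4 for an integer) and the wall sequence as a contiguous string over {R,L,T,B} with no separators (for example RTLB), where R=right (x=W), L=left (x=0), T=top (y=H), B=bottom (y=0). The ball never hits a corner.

1. t=1/3 → R at (9,28/3); v=(-3,-2)
2. t=3 → L at (0,10/3); v=(3,-2)
3. t=5/3 → B at (5,0); v=(3,2)
4. t=4/3 → R at (9,8/3); v=(-3,2)
5. t=3 → L at (0,26/3); v=(3,2)
6. t=5/3 → T at (5,12); v=(3,-2)
7. t=4/3 → R at (9,28/3); v=(-3,-2)
8. t=3 → L at (0,10/3); v=(3,-2)

Final position: (0,10/3)
Wall sequence: RLBRLTRL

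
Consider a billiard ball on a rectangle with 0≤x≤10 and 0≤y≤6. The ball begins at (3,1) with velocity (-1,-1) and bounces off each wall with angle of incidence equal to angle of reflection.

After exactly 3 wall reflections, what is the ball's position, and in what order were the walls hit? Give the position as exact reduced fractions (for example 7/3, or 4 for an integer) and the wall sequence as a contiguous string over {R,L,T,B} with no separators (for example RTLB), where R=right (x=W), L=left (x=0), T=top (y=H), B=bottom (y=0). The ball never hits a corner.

1. t=1 → B at (2,0); v=(-1,1)
2. t=2 → L at (0,2); v=(1,1)
3. t=4 → T at (4,6); v=(1,-1)

Final position: (4,6)
Wall sequence: BLT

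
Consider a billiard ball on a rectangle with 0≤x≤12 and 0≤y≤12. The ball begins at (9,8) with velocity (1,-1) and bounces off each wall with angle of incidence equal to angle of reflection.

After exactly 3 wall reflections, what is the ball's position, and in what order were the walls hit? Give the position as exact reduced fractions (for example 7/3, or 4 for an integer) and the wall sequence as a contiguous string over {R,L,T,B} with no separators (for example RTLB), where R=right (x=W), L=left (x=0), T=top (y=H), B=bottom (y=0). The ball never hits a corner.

Final position: (0,7)
Wall sequence: RBL

1. t=3 → R at (12,5); v=(-1,-1)
2. t=5 → B at (7,0); v=(-1,1)
3. t=7 → L at (0,7); v=(1,1)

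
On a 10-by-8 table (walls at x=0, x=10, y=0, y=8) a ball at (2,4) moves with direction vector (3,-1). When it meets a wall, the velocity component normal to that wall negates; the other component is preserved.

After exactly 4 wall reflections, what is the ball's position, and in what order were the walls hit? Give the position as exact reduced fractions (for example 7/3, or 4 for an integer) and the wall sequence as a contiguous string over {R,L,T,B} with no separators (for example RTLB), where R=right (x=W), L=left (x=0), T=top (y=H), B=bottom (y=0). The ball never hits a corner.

1. t=8/3 → R at (10,4/3); v=(-3,-1)
2. t=4/3 → B at (6,0); v=(-3,1)
3. t=2 → L at (0,2); v=(3,1)
4. t=10/3 → R at (10,16/3); v=(-3,1)

Final position: (10,16/3)
Wall sequence: RBLR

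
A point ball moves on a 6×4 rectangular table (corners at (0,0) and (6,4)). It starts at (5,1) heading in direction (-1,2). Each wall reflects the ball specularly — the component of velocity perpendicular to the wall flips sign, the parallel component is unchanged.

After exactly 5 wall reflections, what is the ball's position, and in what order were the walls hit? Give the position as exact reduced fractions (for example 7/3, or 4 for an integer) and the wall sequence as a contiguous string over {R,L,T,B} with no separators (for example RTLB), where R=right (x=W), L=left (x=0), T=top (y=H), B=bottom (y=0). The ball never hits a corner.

Final position: (5/2,0)
Wall sequence: TBLTB

1. t=3/2 → T at (7/2,4); v=(-1,-2)
2. t=2 → B at (3/2,0); v=(-1,2)
3. t=3/2 → L at (0,3); v=(1,2)
4. t=1/2 → T at (1/2,4); v=(1,-2)
5. t=2 → B at (5/2,0); v=(1,2)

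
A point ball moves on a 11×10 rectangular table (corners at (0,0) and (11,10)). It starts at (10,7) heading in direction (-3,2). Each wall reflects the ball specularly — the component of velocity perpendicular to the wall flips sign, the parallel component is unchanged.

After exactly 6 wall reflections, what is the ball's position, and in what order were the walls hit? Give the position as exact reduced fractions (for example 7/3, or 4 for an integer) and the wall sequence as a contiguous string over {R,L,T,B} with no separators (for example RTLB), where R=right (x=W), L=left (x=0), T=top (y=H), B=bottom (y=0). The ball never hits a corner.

1. t=3/2 → T at (11/2,10); v=(-3,-2)
2. t=11/6 → L at (0,19/3); v=(3,-2)
3. t=19/6 → B at (19/2,0); v=(3,2)
4. t=1/2 → R at (11,1); v=(-3,2)
5. t=11/3 → L at (0,25/3); v=(3,2)
6. t=5/6 → T at (5/2,10); v=(3,-2)

Final position: (5/2,10)
Wall sequence: TLBRLT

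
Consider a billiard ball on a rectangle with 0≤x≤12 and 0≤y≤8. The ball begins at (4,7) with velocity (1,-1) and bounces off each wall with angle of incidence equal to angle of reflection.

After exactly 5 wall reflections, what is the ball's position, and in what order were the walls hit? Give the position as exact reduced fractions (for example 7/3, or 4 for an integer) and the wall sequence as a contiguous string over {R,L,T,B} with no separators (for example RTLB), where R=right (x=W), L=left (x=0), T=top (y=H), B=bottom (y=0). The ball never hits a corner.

Final position: (3,0)
Wall sequence: BRTLB

1. t=7 → B at (11,0); v=(1,1)
2. t=1 → R at (12,1); v=(-1,1)
3. t=7 → T at (5,8); v=(-1,-1)
4. t=5 → L at (0,3); v=(1,-1)
5. t=3 → B at (3,0); v=(1,1)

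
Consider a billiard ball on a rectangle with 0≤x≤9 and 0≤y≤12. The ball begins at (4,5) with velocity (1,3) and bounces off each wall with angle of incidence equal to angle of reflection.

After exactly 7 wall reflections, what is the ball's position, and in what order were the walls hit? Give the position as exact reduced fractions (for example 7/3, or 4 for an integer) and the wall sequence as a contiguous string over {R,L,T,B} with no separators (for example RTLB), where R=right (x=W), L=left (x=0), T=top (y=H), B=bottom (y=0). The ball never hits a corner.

1. t=7/3 → T at (19/3,12); v=(1,-3)
2. t=8/3 → R at (9,4); v=(-1,-3)
3. t=4/3 → B at (23/3,0); v=(-1,3)
4. t=4 → T at (11/3,12); v=(-1,-3)
5. t=11/3 → L at (0,1); v=(1,-3)
6. t=1/3 → B at (1/3,0); v=(1,3)
7. t=4 → T at (13/3,12); v=(1,-3)

Final position: (13/3,12)
Wall sequence: TRBTLBT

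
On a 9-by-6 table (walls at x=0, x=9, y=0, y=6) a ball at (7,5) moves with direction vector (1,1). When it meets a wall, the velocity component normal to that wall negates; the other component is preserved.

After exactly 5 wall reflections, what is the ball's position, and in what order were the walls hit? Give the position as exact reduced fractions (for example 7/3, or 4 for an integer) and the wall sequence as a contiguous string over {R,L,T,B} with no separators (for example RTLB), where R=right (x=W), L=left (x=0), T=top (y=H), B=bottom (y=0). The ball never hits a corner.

Final position: (2,6)
Wall sequence: TRBLT

1. t=1 → T at (8,6); v=(1,-1)
2. t=1 → R at (9,5); v=(-1,-1)
3. t=5 → B at (4,0); v=(-1,1)
4. t=4 → L at (0,4); v=(1,1)
5. t=2 → T at (2,6); v=(1,-1)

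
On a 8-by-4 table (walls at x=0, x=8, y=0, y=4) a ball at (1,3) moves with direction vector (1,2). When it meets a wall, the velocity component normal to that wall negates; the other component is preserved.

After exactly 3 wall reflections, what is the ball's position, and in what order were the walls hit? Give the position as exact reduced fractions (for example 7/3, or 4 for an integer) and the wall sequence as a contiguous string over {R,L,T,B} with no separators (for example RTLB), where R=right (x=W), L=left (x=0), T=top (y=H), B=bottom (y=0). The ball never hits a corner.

1. t=1/2 → T at (3/2,4); v=(1,-2)
2. t=2 → B at (7/2,0); v=(1,2)
3. t=2 → T at (11/2,4); v=(1,-2)

Final position: (11/2,4)
Wall sequence: TBT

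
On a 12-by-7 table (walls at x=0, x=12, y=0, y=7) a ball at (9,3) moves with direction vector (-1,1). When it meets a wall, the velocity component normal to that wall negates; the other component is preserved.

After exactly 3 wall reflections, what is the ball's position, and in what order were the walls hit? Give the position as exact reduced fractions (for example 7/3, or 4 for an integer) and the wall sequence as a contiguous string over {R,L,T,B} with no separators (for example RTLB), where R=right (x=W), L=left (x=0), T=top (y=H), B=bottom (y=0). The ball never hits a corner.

Final position: (2,0)
Wall sequence: TLB

1. t=4 → T at (5,7); v=(-1,-1)
2. t=5 → L at (0,2); v=(1,-1)
3. t=2 → B at (2,0); v=(1,1)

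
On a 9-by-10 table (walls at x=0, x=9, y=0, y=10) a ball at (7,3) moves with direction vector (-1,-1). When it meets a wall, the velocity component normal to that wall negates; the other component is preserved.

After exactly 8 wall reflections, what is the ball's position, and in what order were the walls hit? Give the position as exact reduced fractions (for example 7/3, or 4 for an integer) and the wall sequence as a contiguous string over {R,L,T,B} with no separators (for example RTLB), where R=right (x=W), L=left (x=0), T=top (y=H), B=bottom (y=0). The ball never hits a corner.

1. t=3 → B at (4,0); v=(-1,1)
2. t=4 → L at (0,4); v=(1,1)
3. t=6 → T at (6,10); v=(1,-1)
4. t=3 → R at (9,7); v=(-1,-1)
5. t=7 → B at (2,0); v=(-1,1)
6. t=2 → L at (0,2); v=(1,1)
7. t=8 → T at (8,10); v=(1,-1)
8. t=1 → R at (9,9); v=(-1,-1)

Final position: (9,9)
Wall sequence: BLTRBLTR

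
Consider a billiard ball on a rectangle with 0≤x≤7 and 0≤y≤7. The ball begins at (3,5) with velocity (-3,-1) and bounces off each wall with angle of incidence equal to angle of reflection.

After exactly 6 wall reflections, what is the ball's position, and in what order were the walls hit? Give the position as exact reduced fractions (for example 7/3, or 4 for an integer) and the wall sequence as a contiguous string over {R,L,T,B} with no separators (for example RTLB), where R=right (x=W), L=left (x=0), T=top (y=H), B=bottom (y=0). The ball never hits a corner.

1. t=1 → L at (0,4); v=(3,-1)
2. t=7/3 → R at (7,5/3); v=(-3,-1)
3. t=5/3 → B at (2,0); v=(-3,1)
4. t=2/3 → L at (0,2/3); v=(3,1)
5. t=7/3 → R at (7,3); v=(-3,1)
6. t=7/3 → L at (0,16/3); v=(3,1)

Final position: (0,16/3)
Wall sequence: LRBLRL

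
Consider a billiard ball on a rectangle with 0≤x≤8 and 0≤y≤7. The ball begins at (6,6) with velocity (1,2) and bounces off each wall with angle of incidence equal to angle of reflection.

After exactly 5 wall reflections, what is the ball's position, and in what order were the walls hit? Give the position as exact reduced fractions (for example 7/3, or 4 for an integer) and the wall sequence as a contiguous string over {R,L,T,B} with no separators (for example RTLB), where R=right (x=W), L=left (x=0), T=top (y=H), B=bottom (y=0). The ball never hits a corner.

1. t=1/2 → T at (13/2,7); v=(1,-2)
2. t=3/2 → R at (8,4); v=(-1,-2)
3. t=2 → B at (6,0); v=(-1,2)
4. t=7/2 → T at (5/2,7); v=(-1,-2)
5. t=5/2 → L at (0,2); v=(1,-2)

Final position: (0,2)
Wall sequence: TRBTL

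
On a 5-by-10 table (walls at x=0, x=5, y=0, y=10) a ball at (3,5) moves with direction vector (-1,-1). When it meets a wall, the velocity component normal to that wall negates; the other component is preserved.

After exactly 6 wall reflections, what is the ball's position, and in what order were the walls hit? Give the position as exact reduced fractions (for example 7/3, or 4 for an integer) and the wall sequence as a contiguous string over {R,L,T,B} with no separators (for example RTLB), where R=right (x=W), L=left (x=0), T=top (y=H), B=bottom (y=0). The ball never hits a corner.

1. t=3 → L at (0,2); v=(1,-1)
2. t=2 → B at (2,0); v=(1,1)
3. t=3 → R at (5,3); v=(-1,1)
4. t=5 → L at (0,8); v=(1,1)
5. t=2 → T at (2,10); v=(1,-1)
6. t=3 → R at (5,7); v=(-1,-1)

Final position: (5,7)
Wall sequence: LBRLTR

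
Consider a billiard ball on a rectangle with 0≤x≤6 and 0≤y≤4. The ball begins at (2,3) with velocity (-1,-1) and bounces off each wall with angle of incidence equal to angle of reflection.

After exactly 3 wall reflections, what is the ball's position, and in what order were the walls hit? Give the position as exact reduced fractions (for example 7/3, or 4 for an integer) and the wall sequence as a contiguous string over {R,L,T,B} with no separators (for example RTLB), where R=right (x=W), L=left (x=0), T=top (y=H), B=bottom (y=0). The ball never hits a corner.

1. t=2 → L at (0,1); v=(1,-1)
2. t=1 → B at (1,0); v=(1,1)
3. t=4 → T at (5,4); v=(1,-1)

Final position: (5,4)
Wall sequence: LBT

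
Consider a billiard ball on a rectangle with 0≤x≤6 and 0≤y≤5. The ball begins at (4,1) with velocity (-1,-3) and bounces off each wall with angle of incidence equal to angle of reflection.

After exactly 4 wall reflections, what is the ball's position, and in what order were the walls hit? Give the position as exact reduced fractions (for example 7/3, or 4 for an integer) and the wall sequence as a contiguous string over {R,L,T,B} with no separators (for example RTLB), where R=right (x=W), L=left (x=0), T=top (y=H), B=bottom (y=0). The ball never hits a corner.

1. t=1/3 → B at (11/3,0); v=(-1,3)
2. t=5/3 → T at (2,5); v=(-1,-3)
3. t=5/3 → B at (1/3,0); v=(-1,3)
4. t=1/3 → L at (0,1); v=(1,3)

Final position: (0,1)
Wall sequence: BTBL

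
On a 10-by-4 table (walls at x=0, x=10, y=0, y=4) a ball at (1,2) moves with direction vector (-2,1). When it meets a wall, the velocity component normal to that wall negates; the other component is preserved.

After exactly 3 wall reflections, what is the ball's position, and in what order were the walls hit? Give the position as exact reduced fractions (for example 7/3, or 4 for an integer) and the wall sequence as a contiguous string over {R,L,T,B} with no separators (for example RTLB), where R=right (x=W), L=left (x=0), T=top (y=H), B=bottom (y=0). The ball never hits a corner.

Final position: (10,1/2)
Wall sequence: LTR

1. t=1/2 → L at (0,5/2); v=(2,1)
2. t=3/2 → T at (3,4); v=(2,-1)
3. t=7/2 → R at (10,1/2); v=(-2,-1)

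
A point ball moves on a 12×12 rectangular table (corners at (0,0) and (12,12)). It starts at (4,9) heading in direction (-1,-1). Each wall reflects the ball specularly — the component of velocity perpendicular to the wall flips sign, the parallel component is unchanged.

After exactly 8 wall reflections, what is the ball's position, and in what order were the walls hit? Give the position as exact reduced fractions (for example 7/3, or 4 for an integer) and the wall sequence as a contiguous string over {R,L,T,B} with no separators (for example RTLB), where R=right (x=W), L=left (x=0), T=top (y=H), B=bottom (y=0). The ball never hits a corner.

Final position: (7,12)
Wall sequence: LBRTLBRT

1. t=4 → L at (0,5); v=(1,-1)
2. t=5 → B at (5,0); v=(1,1)
3. t=7 → R at (12,7); v=(-1,1)
4. t=5 → T at (7,12); v=(-1,-1)
5. t=7 → L at (0,5); v=(1,-1)
6. t=5 → B at (5,0); v=(1,1)
7. t=7 → R at (12,7); v=(-1,1)
8. t=5 → T at (7,12); v=(-1,-1)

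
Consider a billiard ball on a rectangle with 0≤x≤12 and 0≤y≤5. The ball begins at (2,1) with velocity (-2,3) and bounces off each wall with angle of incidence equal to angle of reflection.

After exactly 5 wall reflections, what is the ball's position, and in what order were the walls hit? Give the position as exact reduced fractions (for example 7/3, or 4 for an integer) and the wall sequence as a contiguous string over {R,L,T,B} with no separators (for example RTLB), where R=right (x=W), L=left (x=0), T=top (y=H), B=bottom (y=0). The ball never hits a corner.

Final position: (32/3,0)
Wall sequence: LTBTB

1. t=1 → L at (0,4); v=(2,3)
2. t=1/3 → T at (2/3,5); v=(2,-3)
3. t=5/3 → B at (4,0); v=(2,3)
4. t=5/3 → T at (22/3,5); v=(2,-3)
5. t=5/3 → B at (32/3,0); v=(2,3)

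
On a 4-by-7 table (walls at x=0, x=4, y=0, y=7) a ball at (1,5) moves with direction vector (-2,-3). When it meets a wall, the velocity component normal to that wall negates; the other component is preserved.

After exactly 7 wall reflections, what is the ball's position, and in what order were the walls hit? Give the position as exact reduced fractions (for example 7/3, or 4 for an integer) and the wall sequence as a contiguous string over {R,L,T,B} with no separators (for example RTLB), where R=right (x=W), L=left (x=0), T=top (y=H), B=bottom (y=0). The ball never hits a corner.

1. t=1/2 → L at (0,7/2); v=(2,-3)
2. t=7/6 → B at (7/3,0); v=(2,3)
3. t=5/6 → R at (4,5/2); v=(-2,3)
4. t=3/2 → T at (1,7); v=(-2,-3)
5. t=1/2 → L at (0,11/2); v=(2,-3)
6. t=11/6 → B at (11/3,0); v=(2,3)
7. t=1/6 → R at (4,1/2); v=(-2,3)

Final position: (4,1/2)
Wall sequence: LBRTLBR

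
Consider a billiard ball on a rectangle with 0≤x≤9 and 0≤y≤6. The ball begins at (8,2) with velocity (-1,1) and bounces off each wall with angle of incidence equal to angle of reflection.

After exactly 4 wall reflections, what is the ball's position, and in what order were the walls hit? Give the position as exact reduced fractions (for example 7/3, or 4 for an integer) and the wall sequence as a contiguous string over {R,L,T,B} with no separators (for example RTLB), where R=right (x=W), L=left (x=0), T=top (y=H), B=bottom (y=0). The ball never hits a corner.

Final position: (8,6)
Wall sequence: TLBT

1. t=4 → T at (4,6); v=(-1,-1)
2. t=4 → L at (0,2); v=(1,-1)
3. t=2 → B at (2,0); v=(1,1)
4. t=6 → T at (8,6); v=(1,-1)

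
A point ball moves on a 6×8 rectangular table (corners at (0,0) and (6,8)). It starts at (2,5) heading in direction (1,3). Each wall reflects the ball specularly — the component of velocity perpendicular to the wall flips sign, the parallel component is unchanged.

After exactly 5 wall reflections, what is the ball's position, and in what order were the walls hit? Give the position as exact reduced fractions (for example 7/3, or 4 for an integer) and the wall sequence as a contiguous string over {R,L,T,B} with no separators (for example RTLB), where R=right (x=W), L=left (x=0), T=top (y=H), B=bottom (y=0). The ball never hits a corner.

Final position: (1,0)
Wall sequence: TBRTB

1. t=1 → T at (3,8); v=(1,-3)
2. t=8/3 → B at (17/3,0); v=(1,3)
3. t=1/3 → R at (6,1); v=(-1,3)
4. t=7/3 → T at (11/3,8); v=(-1,-3)
5. t=8/3 → B at (1,0); v=(-1,3)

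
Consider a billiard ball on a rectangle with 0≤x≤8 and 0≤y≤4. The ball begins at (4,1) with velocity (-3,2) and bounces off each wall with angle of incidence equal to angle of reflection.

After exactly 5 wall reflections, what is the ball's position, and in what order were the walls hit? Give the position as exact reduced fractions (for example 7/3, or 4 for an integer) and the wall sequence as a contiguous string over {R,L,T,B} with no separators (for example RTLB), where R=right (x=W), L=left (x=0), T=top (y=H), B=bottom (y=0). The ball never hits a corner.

Final position: (7/2,4)
Wall sequence: LTBRT

1. t=4/3 → L at (0,11/3); v=(3,2)
2. t=1/6 → T at (1/2,4); v=(3,-2)
3. t=2 → B at (13/2,0); v=(3,2)
4. t=1/2 → R at (8,1); v=(-3,2)
5. t=3/2 → T at (7/2,4); v=(-3,-2)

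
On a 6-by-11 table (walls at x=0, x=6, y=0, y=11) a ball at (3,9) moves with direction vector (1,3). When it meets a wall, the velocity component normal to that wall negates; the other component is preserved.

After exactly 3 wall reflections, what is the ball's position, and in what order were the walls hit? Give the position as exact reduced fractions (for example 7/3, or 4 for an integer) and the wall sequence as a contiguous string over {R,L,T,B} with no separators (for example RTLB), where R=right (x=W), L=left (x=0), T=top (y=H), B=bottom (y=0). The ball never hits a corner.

Final position: (14/3,0)
Wall sequence: TRB

1. t=2/3 → T at (11/3,11); v=(1,-3)
2. t=7/3 → R at (6,4); v=(-1,-3)
3. t=4/3 → B at (14/3,0); v=(-1,3)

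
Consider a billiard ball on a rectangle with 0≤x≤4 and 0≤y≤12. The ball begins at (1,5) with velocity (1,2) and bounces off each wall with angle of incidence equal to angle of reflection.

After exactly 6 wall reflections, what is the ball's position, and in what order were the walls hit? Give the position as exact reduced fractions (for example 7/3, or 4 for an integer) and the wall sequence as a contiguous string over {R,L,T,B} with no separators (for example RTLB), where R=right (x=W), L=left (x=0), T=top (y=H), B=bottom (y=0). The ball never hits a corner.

1. t=3 → R at (4,11); v=(-1,2)
2. t=1/2 → T at (7/2,12); v=(-1,-2)
3. t=7/2 → L at (0,5); v=(1,-2)
4. t=5/2 → B at (5/2,0); v=(1,2)
5. t=3/2 → R at (4,3); v=(-1,2)
6. t=4 → L at (0,11); v=(1,2)

Final position: (0,11)
Wall sequence: RTLBRL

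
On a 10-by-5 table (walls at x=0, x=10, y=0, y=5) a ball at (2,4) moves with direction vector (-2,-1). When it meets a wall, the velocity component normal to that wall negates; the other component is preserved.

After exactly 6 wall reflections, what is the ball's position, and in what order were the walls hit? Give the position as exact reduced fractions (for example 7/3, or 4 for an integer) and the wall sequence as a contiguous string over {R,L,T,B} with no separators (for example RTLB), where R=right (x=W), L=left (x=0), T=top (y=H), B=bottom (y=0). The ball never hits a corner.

Final position: (6,0)
Wall sequence: LBRTLB

1. t=1 → L at (0,3); v=(2,-1)
2. t=3 → B at (6,0); v=(2,1)
3. t=2 → R at (10,2); v=(-2,1)
4. t=3 → T at (4,5); v=(-2,-1)
5. t=2 → L at (0,3); v=(2,-1)
6. t=3 → B at (6,0); v=(2,1)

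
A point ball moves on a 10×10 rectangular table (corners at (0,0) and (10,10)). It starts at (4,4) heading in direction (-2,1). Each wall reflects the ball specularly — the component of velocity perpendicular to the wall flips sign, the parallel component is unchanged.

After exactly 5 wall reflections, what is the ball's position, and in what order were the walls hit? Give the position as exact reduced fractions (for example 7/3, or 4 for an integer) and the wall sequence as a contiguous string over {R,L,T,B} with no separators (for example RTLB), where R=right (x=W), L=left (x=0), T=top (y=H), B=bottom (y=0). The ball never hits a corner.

1. t=2 → L at (0,6); v=(2,1)
2. t=4 → T at (8,10); v=(2,-1)
3. t=1 → R at (10,9); v=(-2,-1)
4. t=5 → L at (0,4); v=(2,-1)
5. t=4 → B at (8,0); v=(2,1)

Final position: (8,0)
Wall sequence: LTRLB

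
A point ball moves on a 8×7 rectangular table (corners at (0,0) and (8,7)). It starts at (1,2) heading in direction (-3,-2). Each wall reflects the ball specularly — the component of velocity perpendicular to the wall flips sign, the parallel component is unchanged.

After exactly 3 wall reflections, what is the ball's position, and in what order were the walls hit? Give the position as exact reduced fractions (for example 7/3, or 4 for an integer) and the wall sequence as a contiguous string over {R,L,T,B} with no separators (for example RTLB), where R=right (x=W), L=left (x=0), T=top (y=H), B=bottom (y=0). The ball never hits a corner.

1. t=1/3 → L at (0,4/3); v=(3,-2)
2. t=2/3 → B at (2,0); v=(3,2)
3. t=2 → R at (8,4); v=(-3,2)

Final position: (8,4)
Wall sequence: LBR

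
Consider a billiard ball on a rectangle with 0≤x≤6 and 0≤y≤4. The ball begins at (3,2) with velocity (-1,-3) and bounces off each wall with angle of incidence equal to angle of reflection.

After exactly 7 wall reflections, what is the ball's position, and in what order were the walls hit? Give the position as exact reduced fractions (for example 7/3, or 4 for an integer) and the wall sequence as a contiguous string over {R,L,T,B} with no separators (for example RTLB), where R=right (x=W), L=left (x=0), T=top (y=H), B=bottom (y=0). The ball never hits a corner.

Final position: (13/3,4)
Wall sequence: BTLBTBT

1. t=2/3 → B at (7/3,0); v=(-1,3)
2. t=4/3 → T at (1,4); v=(-1,-3)
3. t=1 → L at (0,1); v=(1,-3)
4. t=1/3 → B at (1/3,0); v=(1,3)
5. t=4/3 → T at (5/3,4); v=(1,-3)
6. t=4/3 → B at (3,0); v=(1,3)
7. t=4/3 → T at (13/3,4); v=(1,-3)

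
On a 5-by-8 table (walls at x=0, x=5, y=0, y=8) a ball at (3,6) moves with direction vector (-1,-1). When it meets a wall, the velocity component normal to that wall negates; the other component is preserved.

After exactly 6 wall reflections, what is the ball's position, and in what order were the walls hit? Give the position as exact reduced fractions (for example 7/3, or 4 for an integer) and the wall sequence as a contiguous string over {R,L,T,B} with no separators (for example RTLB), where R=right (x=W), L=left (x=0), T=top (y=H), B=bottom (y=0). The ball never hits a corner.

1. t=3 → L at (0,3); v=(1,-1)
2. t=3 → B at (3,0); v=(1,1)
3. t=2 → R at (5,2); v=(-1,1)
4. t=5 → L at (0,7); v=(1,1)
5. t=1 → T at (1,8); v=(1,-1)
6. t=4 → R at (5,4); v=(-1,-1)

Final position: (5,4)
Wall sequence: LBRLTR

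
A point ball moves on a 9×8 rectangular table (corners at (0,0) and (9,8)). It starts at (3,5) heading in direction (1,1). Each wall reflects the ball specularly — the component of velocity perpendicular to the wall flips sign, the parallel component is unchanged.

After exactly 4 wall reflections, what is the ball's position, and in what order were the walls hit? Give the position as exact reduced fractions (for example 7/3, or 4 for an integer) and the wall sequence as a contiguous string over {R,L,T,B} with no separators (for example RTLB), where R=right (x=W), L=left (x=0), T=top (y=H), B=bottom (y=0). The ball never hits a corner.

Final position: (0,4)
Wall sequence: TRBL

1. t=3 → T at (6,8); v=(1,-1)
2. t=3 → R at (9,5); v=(-1,-1)
3. t=5 → B at (4,0); v=(-1,1)
4. t=4 → L at (0,4); v=(1,1)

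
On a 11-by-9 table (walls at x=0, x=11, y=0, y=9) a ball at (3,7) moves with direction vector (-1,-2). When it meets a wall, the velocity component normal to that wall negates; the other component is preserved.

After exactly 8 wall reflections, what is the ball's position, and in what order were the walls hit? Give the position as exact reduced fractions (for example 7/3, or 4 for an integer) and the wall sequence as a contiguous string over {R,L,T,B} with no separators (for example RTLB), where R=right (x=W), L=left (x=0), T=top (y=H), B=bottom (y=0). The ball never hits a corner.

1. t=3 → L at (0,1); v=(1,-2)
2. t=1/2 → B at (1/2,0); v=(1,2)
3. t=9/2 → T at (5,9); v=(1,-2)
4. t=9/2 → B at (19/2,0); v=(1,2)
5. t=3/2 → R at (11,3); v=(-1,2)
6. t=3 → T at (8,9); v=(-1,-2)
7. t=9/2 → B at (7/2,0); v=(-1,2)
8. t=7/2 → L at (0,7); v=(1,2)

Final position: (0,7)
Wall sequence: LBTBRTBL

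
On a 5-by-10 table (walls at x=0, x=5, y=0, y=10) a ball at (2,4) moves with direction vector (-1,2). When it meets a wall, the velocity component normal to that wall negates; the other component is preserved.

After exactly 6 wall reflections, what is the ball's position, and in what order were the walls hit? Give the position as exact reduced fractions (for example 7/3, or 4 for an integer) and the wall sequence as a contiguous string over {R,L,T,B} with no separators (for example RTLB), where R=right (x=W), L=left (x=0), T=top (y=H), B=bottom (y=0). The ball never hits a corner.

Final position: (1,10)
Wall sequence: LTRBLT

1. t=2 → L at (0,8); v=(1,2)
2. t=1 → T at (1,10); v=(1,-2)
3. t=4 → R at (5,2); v=(-1,-2)
4. t=1 → B at (4,0); v=(-1,2)
5. t=4 → L at (0,8); v=(1,2)
6. t=1 → T at (1,10); v=(1,-2)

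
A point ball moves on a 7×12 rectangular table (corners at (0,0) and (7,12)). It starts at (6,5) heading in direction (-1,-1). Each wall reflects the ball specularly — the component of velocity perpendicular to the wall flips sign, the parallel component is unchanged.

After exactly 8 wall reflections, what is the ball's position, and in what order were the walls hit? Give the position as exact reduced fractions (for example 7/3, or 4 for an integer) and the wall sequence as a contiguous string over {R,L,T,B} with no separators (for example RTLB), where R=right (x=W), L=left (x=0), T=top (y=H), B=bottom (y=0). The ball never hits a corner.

Final position: (0,5)
Wall sequence: BLRTLRBL

1. t=5 → B at (1,0); v=(-1,1)
2. t=1 → L at (0,1); v=(1,1)
3. t=7 → R at (7,8); v=(-1,1)
4. t=4 → T at (3,12); v=(-1,-1)
5. t=3 → L at (0,9); v=(1,-1)
6. t=7 → R at (7,2); v=(-1,-1)
7. t=2 → B at (5,0); v=(-1,1)
8. t=5 → L at (0,5); v=(1,1)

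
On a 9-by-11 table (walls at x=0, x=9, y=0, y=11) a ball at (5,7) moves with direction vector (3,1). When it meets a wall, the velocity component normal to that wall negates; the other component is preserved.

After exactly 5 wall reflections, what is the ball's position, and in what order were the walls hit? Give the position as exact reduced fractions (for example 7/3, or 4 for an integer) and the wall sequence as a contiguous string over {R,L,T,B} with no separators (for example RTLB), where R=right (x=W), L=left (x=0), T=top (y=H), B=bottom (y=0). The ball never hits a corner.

1. t=4/3 → R at (9,25/3); v=(-3,1)
2. t=8/3 → T at (1,11); v=(-3,-1)
3. t=1/3 → L at (0,32/3); v=(3,-1)
4. t=3 → R at (9,23/3); v=(-3,-1)
5. t=3 → L at (0,14/3); v=(3,-1)

Final position: (0,14/3)
Wall sequence: RTLRL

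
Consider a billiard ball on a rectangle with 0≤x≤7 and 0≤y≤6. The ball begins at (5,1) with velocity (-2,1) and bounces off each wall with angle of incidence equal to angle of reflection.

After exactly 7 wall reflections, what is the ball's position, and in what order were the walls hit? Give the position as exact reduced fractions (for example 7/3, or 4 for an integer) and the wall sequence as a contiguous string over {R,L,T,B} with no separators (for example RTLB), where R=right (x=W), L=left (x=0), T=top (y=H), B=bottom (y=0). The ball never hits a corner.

1. t=5/2 → L at (0,7/2); v=(2,1)
2. t=5/2 → T at (5,6); v=(2,-1)
3. t=1 → R at (7,5); v=(-2,-1)
4. t=7/2 → L at (0,3/2); v=(2,-1)
5. t=3/2 → B at (3,0); v=(2,1)
6. t=2 → R at (7,2); v=(-2,1)
7. t=7/2 → L at (0,11/2); v=(2,1)

Final position: (0,11/2)
Wall sequence: LTRLBRL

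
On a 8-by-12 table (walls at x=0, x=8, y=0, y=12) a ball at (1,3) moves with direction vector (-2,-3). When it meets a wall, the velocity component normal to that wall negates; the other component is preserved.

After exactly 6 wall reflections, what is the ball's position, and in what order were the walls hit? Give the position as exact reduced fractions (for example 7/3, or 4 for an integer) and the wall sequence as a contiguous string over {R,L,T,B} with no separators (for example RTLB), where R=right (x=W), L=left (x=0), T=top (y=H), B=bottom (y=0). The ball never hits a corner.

1. t=1/2 → L at (0,3/2); v=(2,-3)
2. t=1/2 → B at (1,0); v=(2,3)
3. t=7/2 → R at (8,21/2); v=(-2,3)
4. t=1/2 → T at (7,12); v=(-2,-3)
5. t=7/2 → L at (0,3/2); v=(2,-3)
6. t=1/2 → B at (1,0); v=(2,3)

Final position: (1,0)
Wall sequence: LBRTLB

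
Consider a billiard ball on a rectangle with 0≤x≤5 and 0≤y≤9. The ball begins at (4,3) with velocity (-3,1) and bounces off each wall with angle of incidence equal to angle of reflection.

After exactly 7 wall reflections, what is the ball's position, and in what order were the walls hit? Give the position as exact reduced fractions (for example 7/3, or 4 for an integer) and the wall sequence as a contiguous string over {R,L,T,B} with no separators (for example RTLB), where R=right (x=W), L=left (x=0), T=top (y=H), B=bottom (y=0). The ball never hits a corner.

1. t=4/3 → L at (0,13/3); v=(3,1)
2. t=5/3 → R at (5,6); v=(-3,1)
3. t=5/3 → L at (0,23/3); v=(3,1)
4. t=4/3 → T at (4,9); v=(3,-1)
5. t=1/3 → R at (5,26/3); v=(-3,-1)
6. t=5/3 → L at (0,7); v=(3,-1)
7. t=5/3 → R at (5,16/3); v=(-3,-1)

Final position: (5,16/3)
Wall sequence: LRLTRLR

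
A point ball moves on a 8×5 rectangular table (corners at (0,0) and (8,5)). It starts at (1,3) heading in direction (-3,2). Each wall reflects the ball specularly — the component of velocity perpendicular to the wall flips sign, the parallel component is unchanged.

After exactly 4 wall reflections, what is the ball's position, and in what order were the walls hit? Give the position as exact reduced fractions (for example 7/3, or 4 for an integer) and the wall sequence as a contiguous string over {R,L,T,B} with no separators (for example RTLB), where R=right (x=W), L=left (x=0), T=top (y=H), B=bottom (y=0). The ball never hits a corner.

Final position: (13/2,0)
Wall sequence: LTRB

1. t=1/3 → L at (0,11/3); v=(3,2)
2. t=2/3 → T at (2,5); v=(3,-2)
3. t=2 → R at (8,1); v=(-3,-2)
4. t=1/2 → B at (13/2,0); v=(-3,2)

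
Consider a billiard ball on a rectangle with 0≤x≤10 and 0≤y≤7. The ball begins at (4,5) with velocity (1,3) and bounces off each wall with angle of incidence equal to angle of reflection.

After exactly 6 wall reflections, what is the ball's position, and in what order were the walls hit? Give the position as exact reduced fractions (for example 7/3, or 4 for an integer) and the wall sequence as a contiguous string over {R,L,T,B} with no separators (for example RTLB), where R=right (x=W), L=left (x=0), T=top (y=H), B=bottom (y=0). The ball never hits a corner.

1. t=2/3 → T at (14/3,7); v=(1,-3)
2. t=7/3 → B at (7,0); v=(1,3)
3. t=7/3 → T at (28/3,7); v=(1,-3)
4. t=2/3 → R at (10,5); v=(-1,-3)
5. t=5/3 → B at (25/3,0); v=(-1,3)
6. t=7/3 → T at (6,7); v=(-1,-3)

Final position: (6,7)
Wall sequence: TBTRBT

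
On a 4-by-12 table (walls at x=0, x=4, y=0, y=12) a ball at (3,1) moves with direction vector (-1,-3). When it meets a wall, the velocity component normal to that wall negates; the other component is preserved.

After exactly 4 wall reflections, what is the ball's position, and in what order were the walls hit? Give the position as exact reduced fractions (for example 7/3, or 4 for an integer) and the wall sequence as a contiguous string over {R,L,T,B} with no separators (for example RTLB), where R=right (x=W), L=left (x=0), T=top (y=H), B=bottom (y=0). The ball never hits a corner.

1. t=1/3 → B at (8/3,0); v=(-1,3)
2. t=8/3 → L at (0,8); v=(1,3)
3. t=4/3 → T at (4/3,12); v=(1,-3)
4. t=8/3 → R at (4,4); v=(-1,-3)

Final position: (4,4)
Wall sequence: BLTR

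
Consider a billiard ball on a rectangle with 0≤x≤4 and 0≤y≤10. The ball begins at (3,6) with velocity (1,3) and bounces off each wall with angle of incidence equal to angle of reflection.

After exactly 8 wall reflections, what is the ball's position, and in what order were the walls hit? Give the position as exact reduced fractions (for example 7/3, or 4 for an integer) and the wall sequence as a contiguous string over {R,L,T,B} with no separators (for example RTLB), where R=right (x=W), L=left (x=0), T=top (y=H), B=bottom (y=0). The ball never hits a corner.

1. t=1 → R at (4,9); v=(-1,3)
2. t=1/3 → T at (11/3,10); v=(-1,-3)
3. t=10/3 → B at (1/3,0); v=(-1,3)
4. t=1/3 → L at (0,1); v=(1,3)
5. t=3 → T at (3,10); v=(1,-3)
6. t=1 → R at (4,7); v=(-1,-3)
7. t=7/3 → B at (5/3,0); v=(-1,3)
8. t=5/3 → L at (0,5); v=(1,3)

Final position: (0,5)
Wall sequence: RTBLTRBL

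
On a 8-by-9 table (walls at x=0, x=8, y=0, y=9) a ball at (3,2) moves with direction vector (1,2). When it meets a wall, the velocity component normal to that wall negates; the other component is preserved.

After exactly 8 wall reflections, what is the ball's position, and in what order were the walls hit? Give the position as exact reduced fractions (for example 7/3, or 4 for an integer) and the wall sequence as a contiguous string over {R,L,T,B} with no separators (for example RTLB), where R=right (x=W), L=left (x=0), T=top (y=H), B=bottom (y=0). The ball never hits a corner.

Final position: (15/2,9)
Wall sequence: TRBTLBRT

1. t=7/2 → T at (13/2,9); v=(1,-2)
2. t=3/2 → R at (8,6); v=(-1,-2)
3. t=3 → B at (5,0); v=(-1,2)
4. t=9/2 → T at (1/2,9); v=(-1,-2)
5. t=1/2 → L at (0,8); v=(1,-2)
6. t=4 → B at (4,0); v=(1,2)
7. t=4 → R at (8,8); v=(-1,2)
8. t=1/2 → T at (15/2,9); v=(-1,-2)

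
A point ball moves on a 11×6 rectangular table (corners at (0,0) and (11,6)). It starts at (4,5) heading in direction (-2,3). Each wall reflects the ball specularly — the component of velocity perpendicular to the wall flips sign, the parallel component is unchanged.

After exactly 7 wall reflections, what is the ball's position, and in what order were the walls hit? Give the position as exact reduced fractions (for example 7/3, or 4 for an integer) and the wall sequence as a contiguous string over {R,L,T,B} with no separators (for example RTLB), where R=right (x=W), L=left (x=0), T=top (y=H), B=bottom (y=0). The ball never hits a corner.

1. t=1/3 → T at (10/3,6); v=(-2,-3)
2. t=5/3 → L at (0,1); v=(2,-3)
3. t=1/3 → B at (2/3,0); v=(2,3)
4. t=2 → T at (14/3,6); v=(2,-3)
5. t=2 → B at (26/3,0); v=(2,3)
6. t=7/6 → R at (11,7/2); v=(-2,3)
7. t=5/6 → T at (28/3,6); v=(-2,-3)

Final position: (28/3,6)
Wall sequence: TLBTBRT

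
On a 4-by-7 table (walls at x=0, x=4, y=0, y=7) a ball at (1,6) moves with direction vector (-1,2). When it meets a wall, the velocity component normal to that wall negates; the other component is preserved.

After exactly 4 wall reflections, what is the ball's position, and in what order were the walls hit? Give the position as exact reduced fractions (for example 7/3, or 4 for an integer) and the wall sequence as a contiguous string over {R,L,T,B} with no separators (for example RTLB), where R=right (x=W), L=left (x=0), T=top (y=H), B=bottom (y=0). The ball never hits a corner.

1. t=1/2 → T at (1/2,7); v=(-1,-2)
2. t=1/2 → L at (0,6); v=(1,-2)
3. t=3 → B at (3,0); v=(1,2)
4. t=1 → R at (4,2); v=(-1,2)

Final position: (4,2)
Wall sequence: TLBR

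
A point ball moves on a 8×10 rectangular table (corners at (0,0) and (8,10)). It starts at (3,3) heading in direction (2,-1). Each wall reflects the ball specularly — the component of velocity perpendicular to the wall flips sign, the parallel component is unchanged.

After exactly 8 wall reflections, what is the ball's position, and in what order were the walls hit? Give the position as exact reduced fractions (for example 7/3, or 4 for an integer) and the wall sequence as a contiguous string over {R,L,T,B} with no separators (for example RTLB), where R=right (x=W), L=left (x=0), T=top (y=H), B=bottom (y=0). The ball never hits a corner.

Final position: (0,1/2)
Wall sequence: RBLRTLRL

1. t=5/2 → R at (8,1/2); v=(-2,-1)
2. t=1/2 → B at (7,0); v=(-2,1)
3. t=7/2 → L at (0,7/2); v=(2,1)
4. t=4 → R at (8,15/2); v=(-2,1)
5. t=5/2 → T at (3,10); v=(-2,-1)
6. t=3/2 → L at (0,17/2); v=(2,-1)
7. t=4 → R at (8,9/2); v=(-2,-1)
8. t=4 → L at (0,1/2); v=(2,-1)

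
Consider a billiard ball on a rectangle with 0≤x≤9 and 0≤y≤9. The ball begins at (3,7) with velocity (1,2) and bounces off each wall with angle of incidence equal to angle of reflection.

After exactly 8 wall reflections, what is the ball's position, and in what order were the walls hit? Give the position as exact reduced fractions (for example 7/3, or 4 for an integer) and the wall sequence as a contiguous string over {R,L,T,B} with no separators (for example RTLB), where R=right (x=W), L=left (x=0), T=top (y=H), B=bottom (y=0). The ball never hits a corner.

Final position: (17/2,0)
Wall sequence: TBRTBLTB

1. t=1 → T at (4,9); v=(1,-2)
2. t=9/2 → B at (17/2,0); v=(1,2)
3. t=1/2 → R at (9,1); v=(-1,2)
4. t=4 → T at (5,9); v=(-1,-2)
5. t=9/2 → B at (1/2,0); v=(-1,2)
6. t=1/2 → L at (0,1); v=(1,2)
7. t=4 → T at (4,9); v=(1,-2)
8. t=9/2 → B at (17/2,0); v=(1,2)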